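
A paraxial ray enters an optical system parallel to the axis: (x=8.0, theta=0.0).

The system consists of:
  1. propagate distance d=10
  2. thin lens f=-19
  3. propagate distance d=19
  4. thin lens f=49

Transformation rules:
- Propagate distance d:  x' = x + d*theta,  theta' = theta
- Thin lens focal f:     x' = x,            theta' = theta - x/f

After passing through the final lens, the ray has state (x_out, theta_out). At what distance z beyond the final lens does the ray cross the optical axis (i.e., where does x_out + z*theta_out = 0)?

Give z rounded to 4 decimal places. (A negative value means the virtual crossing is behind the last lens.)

Answer: -169.2727

Derivation:
Initial: x=8.0000 theta=0.0000
After 1 (propagate distance d=10): x=8.0000 theta=0.0000
After 2 (thin lens f=-19): x=8.0000 theta=8/19 (≈0.4211)
After 3 (propagate distance d=19): x=16.0000 theta=8/19 (≈0.4211)
After 4 (thin lens f=49): x=16.0000 theta=88/931 (≈0.0945)
z_focus = -x_out/theta_out = -(16.0000)/(88/931) = -1862/11 ≈ -169.2727
Rounded to 4 decimal places: z = -169.2727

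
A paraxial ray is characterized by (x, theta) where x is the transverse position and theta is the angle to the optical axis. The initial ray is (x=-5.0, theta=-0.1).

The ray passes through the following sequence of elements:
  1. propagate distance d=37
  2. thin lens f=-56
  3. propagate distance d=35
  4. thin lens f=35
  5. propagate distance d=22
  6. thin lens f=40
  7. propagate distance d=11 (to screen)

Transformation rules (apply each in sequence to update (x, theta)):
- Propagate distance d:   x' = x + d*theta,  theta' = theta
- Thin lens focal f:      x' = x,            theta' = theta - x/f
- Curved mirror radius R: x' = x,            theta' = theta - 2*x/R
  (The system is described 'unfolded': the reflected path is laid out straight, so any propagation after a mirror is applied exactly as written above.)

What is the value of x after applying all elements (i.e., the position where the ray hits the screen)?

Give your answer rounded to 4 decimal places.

Initial: x=-5.0000 theta=-0.1000
After 1 (propagate distance d=37): x=-8.7000 theta=-0.1000
After 2 (thin lens f=-56): x=-8.7000 theta=-143/560 (≈-0.2554)
After 3 (propagate distance d=35): x=-17.6375 theta=-143/560 (≈-0.2554)
After 4 (thin lens f=35): x=-17.6375 theta=87/350 (≈0.2486)
After 5 (propagate distance d=22): x=-34073/2800 (≈-12.1689) theta=87/350 (≈0.2486)
After 6 (thin lens f=40): x=-34073/2800 (≈-12.1689) theta=61913/112000 (≈0.5528)
After 7 (propagate distance d=11 (to screen)): x=-97411/16000 (≈-6.0882) theta=61913/112000 (≈0.5528)
Rounded to 4 decimal places: x = -6.0882

Answer: -6.0882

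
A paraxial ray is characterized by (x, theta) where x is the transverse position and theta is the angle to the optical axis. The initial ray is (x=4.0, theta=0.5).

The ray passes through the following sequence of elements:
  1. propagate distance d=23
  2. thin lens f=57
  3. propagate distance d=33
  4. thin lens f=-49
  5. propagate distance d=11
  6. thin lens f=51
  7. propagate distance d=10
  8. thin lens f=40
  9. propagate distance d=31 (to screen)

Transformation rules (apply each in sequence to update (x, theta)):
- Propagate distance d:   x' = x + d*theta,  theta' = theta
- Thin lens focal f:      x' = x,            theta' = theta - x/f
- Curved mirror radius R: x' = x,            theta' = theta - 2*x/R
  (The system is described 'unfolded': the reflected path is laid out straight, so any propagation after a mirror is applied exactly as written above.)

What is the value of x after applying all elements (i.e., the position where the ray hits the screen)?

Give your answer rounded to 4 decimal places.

Initial: x=4.0000 theta=0.5000
After 1 (propagate distance d=23): x=15.5000 theta=0.5000
After 2 (thin lens f=57): x=15.5000 theta=13/57 (≈0.2281)
After 3 (propagate distance d=33): x=875/38 (≈23.0263) theta=13/57 (≈0.2281)
After 4 (thin lens f=-49): x=875/38 (≈23.0263) theta=557/798 (≈0.6980)
After 5 (propagate distance d=11): x=12251/399 (≈30.7043) theta=557/798 (≈0.6980)
After 6 (thin lens f=51): x=12251/399 (≈30.7043) theta=3905/40698 (≈0.0960)
After 7 (propagate distance d=10): x=644326/20349 (≈31.6638) theta=3905/40698 (≈0.0960)
After 8 (thin lens f=40): x=644326/20349 (≈31.6638) theta=-31457/45220 (≈-0.6956)
After 9 (propagate distance d=31 (to screen)): x=4110017/406980 (≈10.0988) theta=-31457/45220 (≈-0.6956)
Rounded to 4 decimal places: x = 10.0988

Answer: 10.0988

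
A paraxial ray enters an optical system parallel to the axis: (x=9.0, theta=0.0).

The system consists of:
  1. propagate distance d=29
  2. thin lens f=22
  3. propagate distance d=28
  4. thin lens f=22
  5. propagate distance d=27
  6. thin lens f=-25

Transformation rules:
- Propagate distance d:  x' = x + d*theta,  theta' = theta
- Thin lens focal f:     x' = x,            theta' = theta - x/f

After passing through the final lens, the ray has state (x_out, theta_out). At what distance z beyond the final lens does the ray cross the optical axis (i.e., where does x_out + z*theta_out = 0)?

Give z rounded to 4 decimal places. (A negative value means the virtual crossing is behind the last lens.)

Answer: -14.6266

Derivation:
Initial: x=9.0000 theta=0.0000
After 1 (propagate distance d=29): x=9.0000 theta=0.0000
After 2 (thin lens f=22): x=9.0000 theta=-9/22 (≈-0.4091)
After 3 (propagate distance d=28): x=-27/11 (≈-2.4545) theta=-9/22 (≈-0.4091)
After 4 (thin lens f=22): x=-27/11 (≈-2.4545) theta=-36/121 (≈-0.2975)
After 5 (propagate distance d=27): x=-1269/121 (≈-10.4876) theta=-36/121 (≈-0.2975)
After 6 (thin lens f=-25): x=-1269/121 (≈-10.4876) theta=-2169/3025 (≈-0.7170)
z_focus = -x_out/theta_out = -(-1269/121)/(-2169/3025) = -3525/241 ≈ -14.6266
Rounded to 4 decimal places: z = -14.6266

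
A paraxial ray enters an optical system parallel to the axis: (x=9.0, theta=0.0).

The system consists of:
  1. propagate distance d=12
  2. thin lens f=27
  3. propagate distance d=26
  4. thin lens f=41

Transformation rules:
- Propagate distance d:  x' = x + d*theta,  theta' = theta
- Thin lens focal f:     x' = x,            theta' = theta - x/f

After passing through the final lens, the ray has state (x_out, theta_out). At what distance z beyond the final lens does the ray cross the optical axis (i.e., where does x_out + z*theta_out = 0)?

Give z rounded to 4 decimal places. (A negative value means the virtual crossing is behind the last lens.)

Initial: x=9.0000 theta=0.0000
After 1 (propagate distance d=12): x=9.0000 theta=0.0000
After 2 (thin lens f=27): x=9.0000 theta=-1/3 (≈-0.3333)
After 3 (propagate distance d=26): x=1/3 (≈0.3333) theta=-1/3 (≈-0.3333)
After 4 (thin lens f=41): x=1/3 (≈0.3333) theta=-14/41 (≈-0.3415)
z_focus = -x_out/theta_out = -(1/3)/(-14/41) = 41/42 ≈ 0.9762
Rounded to 4 decimal places: z = 0.9762

Answer: 0.9762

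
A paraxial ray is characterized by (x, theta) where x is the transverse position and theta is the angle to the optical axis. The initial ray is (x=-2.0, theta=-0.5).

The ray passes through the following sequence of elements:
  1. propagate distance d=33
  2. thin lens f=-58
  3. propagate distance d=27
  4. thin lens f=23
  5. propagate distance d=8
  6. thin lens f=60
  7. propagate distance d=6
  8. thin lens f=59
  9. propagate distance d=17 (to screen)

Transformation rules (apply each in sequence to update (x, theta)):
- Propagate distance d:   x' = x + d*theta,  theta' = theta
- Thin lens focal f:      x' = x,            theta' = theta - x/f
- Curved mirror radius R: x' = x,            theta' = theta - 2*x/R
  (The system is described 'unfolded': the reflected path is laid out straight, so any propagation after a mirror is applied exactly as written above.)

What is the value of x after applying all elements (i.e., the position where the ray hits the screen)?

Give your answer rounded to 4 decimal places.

Initial: x=-2.0000 theta=-0.5000
After 1 (propagate distance d=33): x=-18.5000 theta=-0.5000
After 2 (thin lens f=-58): x=-18.5000 theta=-95/116 (≈-0.8190)
After 3 (propagate distance d=27): x=-4711/116 (≈-40.6121) theta=-95/116 (≈-0.8190)
After 4 (thin lens f=23): x=-4711/116 (≈-40.6121) theta=1263/1334 (≈0.9468)
After 5 (propagate distance d=8): x=-88145/2668 (≈-33.0379) theta=1263/1334 (≈0.9468)
After 6 (thin lens f=60): x=-88145/2668 (≈-33.0379) theta=47941/32016 (≈1.4974)
After 7 (propagate distance d=6): x=-128349/5336 (≈-24.0534) theta=47941/32016 (≈1.4974)
After 8 (thin lens f=59): x=-128349/5336 (≈-24.0534) theta=3598613/1888944 (≈1.9051)
After 9 (propagate distance d=17 (to screen)): x=15740875/1888944 (≈8.3332) theta=3598613/1888944 (≈1.9051)
Rounded to 4 decimal places: x = 8.3332

Answer: 8.3332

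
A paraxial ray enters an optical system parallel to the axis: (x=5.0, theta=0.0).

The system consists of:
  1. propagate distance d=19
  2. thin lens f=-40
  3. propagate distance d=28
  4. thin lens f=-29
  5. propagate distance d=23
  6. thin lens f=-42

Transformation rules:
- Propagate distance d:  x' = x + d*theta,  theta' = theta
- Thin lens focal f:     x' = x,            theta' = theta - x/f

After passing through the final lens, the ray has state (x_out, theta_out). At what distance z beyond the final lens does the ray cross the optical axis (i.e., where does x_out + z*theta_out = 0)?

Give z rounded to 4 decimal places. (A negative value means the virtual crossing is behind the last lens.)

Initial: x=5.0000 theta=0.0000
After 1 (propagate distance d=19): x=5.0000 theta=0.0000
After 2 (thin lens f=-40): x=5.0000 theta=0.1250
After 3 (propagate distance d=28): x=8.5000 theta=0.1250
After 4 (thin lens f=-29): x=8.5000 theta=97/232 (≈0.4181)
After 5 (propagate distance d=23): x=4203/232 (≈18.1164) theta=97/232 (≈0.4181)
After 6 (thin lens f=-42): x=4203/232 (≈18.1164) theta=2759/3248 (≈0.8494)
z_focus = -x_out/theta_out = -(4203/232)/(2759/3248) = -58842/2759 ≈ -21.3273
Rounded to 4 decimal places: z = -21.3273

Answer: -21.3273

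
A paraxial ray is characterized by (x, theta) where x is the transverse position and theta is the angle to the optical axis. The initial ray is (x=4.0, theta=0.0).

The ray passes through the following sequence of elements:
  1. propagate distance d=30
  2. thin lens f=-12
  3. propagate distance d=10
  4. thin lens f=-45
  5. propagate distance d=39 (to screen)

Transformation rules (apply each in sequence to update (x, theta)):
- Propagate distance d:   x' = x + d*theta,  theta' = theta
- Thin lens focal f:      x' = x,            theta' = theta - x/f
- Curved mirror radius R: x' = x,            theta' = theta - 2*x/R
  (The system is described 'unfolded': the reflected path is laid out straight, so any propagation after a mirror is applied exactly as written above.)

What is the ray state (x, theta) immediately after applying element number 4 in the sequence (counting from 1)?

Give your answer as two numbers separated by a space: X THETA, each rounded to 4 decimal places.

Initial: x=4.0000 theta=0.0000
After 1 (propagate distance d=30): x=4.0000 theta=0.0000
After 2 (thin lens f=-12): x=4.0000 theta=1/3 (≈0.3333)
After 3 (propagate distance d=10): x=22/3 (≈7.3333) theta=1/3 (≈0.3333)
After 4 (thin lens f=-45): x=22/3 (≈7.3333) theta=67/135 (≈0.4963)
Rounded to 4 decimal places: x = 7.3333, theta = 0.4963

Answer: 7.3333 0.4963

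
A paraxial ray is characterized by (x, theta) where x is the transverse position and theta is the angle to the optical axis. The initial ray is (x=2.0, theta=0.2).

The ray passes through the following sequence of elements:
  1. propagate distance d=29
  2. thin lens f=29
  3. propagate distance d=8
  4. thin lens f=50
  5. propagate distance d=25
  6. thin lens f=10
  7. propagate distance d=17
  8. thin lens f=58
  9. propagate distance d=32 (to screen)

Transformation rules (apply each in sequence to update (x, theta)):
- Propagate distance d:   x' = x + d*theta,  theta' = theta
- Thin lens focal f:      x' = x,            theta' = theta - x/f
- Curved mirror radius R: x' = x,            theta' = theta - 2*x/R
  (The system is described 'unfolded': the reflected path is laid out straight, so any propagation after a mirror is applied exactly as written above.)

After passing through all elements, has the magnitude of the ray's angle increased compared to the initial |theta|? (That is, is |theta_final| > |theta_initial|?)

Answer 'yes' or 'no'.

Answer: yes

Derivation:
Initial: x=2.0000 theta=0.2000
After 1 (propagate distance d=29): x=7.8000 theta=0.2000
After 2 (thin lens f=29): x=7.8000 theta=-2/29 (≈-0.0690)
After 3 (propagate distance d=8): x=1051/145 (≈7.2483) theta=-2/29 (≈-0.0690)
After 4 (thin lens f=50): x=1051/145 (≈7.2483) theta=-1551/7250 (≈-0.2139)
After 5 (propagate distance d=25): x=1.9000 theta=-1551/7250 (≈-0.2139)
After 6 (thin lens f=10): x=1.9000 theta=-5857/14500 (≈-0.4039)
After 7 (propagate distance d=17): x=-72019/14500 (≈-4.9668) theta=-5857/14500 (≈-0.4039)
After 8 (thin lens f=58): x=-72019/14500 (≈-4.9668) theta=-267687/841000 (≈-0.3183)
After 9 (propagate distance d=32 (to screen)): x=-6371543/420500 (≈-15.1523) theta=-267687/841000 (≈-0.3183)
|theta_initial|=0.2000 |theta_final|=267687/841000 (≈0.3183) -> increased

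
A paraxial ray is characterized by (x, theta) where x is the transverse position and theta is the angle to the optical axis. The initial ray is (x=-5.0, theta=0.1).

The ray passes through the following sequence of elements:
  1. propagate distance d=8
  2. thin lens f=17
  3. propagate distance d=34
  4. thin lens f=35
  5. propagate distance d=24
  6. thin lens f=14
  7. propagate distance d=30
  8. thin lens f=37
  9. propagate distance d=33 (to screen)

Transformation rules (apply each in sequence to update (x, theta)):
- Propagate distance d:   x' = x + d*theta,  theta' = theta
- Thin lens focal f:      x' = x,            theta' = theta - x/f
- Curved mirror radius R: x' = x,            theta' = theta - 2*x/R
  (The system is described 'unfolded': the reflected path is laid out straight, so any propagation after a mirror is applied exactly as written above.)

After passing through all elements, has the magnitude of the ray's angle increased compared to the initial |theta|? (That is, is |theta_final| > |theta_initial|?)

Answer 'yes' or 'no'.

Answer: yes

Derivation:
Initial: x=-5.0000 theta=0.1000
After 1 (propagate distance d=8): x=-4.2000 theta=0.1000
After 2 (thin lens f=17): x=-4.2000 theta=59/170 (≈0.3471)
After 3 (propagate distance d=34): x=7.6000 theta=59/170 (≈0.3471)
After 4 (thin lens f=35): x=7.6000 theta=773/5950 (≈0.1299)
After 5 (propagate distance d=24): x=31886/2975 (≈10.7180) theta=773/5950 (≈0.1299)
After 6 (thin lens f=14): x=31886/2975 (≈10.7180) theta=-1059/1666 (≈-0.6357)
After 7 (propagate distance d=30): x=-173923/20825 (≈-8.3516) theta=-1059/1666 (≈-0.6357)
After 8 (thin lens f=37): x=-173923/20825 (≈-8.3516) theta=-90247/220150 (≈-0.4099)
After 9 (propagate distance d=33 (to screen)): x=-33717359/1541050 (≈-21.8795) theta=-90247/220150 (≈-0.4099)
|theta_initial|=0.1000 |theta_final|=90247/220150 (≈0.4099) -> increased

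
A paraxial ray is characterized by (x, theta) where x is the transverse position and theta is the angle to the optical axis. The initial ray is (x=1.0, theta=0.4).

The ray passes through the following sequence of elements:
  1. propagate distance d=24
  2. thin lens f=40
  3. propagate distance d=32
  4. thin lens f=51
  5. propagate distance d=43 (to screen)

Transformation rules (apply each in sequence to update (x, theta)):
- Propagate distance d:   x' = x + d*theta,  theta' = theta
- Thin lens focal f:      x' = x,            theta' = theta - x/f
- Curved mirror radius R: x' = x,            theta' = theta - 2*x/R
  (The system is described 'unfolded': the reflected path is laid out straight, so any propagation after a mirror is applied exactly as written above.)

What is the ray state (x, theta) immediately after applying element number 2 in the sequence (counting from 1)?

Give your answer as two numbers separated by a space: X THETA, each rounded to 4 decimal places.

Answer: 10.6000 0.1350

Derivation:
Initial: x=1.0000 theta=0.4000
After 1 (propagate distance d=24): x=10.6000 theta=0.4000
After 2 (thin lens f=40): x=10.6000 theta=0.1350
Rounded to 4 decimal places: x = 10.6000, theta = 0.1350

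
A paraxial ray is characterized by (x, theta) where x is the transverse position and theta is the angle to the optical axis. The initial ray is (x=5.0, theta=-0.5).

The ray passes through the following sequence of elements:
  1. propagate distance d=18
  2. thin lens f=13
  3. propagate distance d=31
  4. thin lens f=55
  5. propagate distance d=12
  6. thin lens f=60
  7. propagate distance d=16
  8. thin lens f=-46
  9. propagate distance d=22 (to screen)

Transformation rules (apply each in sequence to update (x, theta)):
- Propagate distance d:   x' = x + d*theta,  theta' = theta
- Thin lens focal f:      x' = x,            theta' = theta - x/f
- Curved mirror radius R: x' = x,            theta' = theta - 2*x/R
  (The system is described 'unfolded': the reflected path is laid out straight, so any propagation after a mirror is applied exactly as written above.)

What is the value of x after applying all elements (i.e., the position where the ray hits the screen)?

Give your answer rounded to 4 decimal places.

Initial: x=5.0000 theta=-0.5000
After 1 (propagate distance d=18): x=-4.0000 theta=-0.5000
After 2 (thin lens f=13): x=-4.0000 theta=-5/26 (≈-0.1923)
After 3 (propagate distance d=31): x=-259/26 (≈-9.9615) theta=-5/26 (≈-0.1923)
After 4 (thin lens f=55): x=-259/26 (≈-9.9615) theta=-8/715 (≈-0.0112)
After 5 (propagate distance d=12): x=-14437/1430 (≈-10.0958) theta=-8/715 (≈-0.0112)
After 6 (thin lens f=60): x=-14437/1430 (≈-10.0958) theta=13477/85800 (≈0.1571)
After 7 (propagate distance d=16): x=-162647/21450 (≈-7.5826) theta=13477/85800 (≈0.1571)
After 8 (thin lens f=-46): x=-162647/21450 (≈-7.5826) theta=-1393/179400 (≈-0.0078)
After 9 (propagate distance d=22 (to screen)): x=-510021/65780 (≈-7.7534) theta=-1393/179400 (≈-0.0078)
Rounded to 4 decimal places: x = -7.7534

Answer: -7.7534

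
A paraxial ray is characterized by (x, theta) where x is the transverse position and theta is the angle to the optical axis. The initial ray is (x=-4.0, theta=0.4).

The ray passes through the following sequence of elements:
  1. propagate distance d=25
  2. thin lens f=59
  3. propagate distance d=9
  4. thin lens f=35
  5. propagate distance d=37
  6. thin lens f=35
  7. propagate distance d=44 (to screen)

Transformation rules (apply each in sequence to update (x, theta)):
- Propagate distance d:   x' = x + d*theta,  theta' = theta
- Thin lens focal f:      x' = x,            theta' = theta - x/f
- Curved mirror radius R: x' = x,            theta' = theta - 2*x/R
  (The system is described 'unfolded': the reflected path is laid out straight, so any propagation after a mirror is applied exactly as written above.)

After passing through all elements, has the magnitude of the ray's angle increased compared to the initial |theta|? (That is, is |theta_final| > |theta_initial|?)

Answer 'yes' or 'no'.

Initial: x=-4.0000 theta=0.4000
After 1 (propagate distance d=25): x=6.0000 theta=0.4000
After 2 (thin lens f=59): x=6.0000 theta=88/295 (≈0.2983)
After 3 (propagate distance d=9): x=2562/295 (≈8.6847) theta=88/295 (≈0.2983)
After 4 (thin lens f=35): x=2562/295 (≈8.6847) theta=74/1475 (≈0.0502)
After 5 (propagate distance d=37): x=15548/1475 (≈10.5410) theta=74/1475 (≈0.0502)
After 6 (thin lens f=35): x=15548/1475 (≈10.5410) theta=-12958/51625 (≈-0.2510)
After 7 (propagate distance d=44 (to screen)): x=-25972/51625 (≈-0.5031) theta=-12958/51625 (≈-0.2510)
|theta_initial|=0.4000 |theta_final|=12958/51625 (≈0.2510) -> not increased

Answer: no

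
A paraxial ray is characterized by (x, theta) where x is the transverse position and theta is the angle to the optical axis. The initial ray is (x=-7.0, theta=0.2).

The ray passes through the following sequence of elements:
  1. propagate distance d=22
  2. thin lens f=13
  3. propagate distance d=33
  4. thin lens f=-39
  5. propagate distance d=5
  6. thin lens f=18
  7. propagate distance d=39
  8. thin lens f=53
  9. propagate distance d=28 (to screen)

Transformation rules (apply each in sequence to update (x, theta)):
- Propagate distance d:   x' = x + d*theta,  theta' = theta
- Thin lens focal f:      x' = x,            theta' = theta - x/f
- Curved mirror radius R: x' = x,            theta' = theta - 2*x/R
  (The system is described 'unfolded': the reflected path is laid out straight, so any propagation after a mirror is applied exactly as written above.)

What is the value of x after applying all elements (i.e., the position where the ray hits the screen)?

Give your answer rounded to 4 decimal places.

Initial: x=-7.0000 theta=0.2000
After 1 (propagate distance d=22): x=-2.6000 theta=0.2000
After 2 (thin lens f=13): x=-2.6000 theta=0.4000
After 3 (propagate distance d=33): x=10.6000 theta=0.4000
After 4 (thin lens f=-39): x=10.6000 theta=131/195 (≈0.6718)
After 5 (propagate distance d=5): x=2722/195 (≈13.9590) theta=131/195 (≈0.6718)
After 6 (thin lens f=18): x=2722/195 (≈13.9590) theta=-14/135 (≈-0.1037)
After 7 (propagate distance d=39): x=1160/117 (≈9.9145) theta=-14/135 (≈-0.1037)
After 8 (thin lens f=53): x=1160/117 (≈9.9145) theta=-27046/93015 (≈-0.2908)
After 9 (propagate distance d=28 (to screen)): x=164912/93015 (≈1.7730) theta=-27046/93015 (≈-0.2908)
Rounded to 4 decimal places: x = 1.7730

Answer: 1.7730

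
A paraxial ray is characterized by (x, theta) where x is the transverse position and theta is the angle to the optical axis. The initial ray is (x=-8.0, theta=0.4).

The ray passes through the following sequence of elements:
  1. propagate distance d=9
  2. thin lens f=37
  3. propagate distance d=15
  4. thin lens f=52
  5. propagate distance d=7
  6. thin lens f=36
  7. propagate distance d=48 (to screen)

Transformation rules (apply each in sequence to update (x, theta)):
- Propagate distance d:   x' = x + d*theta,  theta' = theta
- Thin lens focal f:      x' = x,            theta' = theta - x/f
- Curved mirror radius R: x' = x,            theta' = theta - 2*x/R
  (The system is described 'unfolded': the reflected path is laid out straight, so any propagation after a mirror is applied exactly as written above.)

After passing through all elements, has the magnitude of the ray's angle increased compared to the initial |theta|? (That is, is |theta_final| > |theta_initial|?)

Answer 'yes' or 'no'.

Answer: no

Derivation:
Initial: x=-8.0000 theta=0.4000
After 1 (propagate distance d=9): x=-4.4000 theta=0.4000
After 2 (thin lens f=37): x=-4.4000 theta=96/185 (≈0.5189)
After 3 (propagate distance d=15): x=626/185 (≈3.3838) theta=96/185 (≈0.5189)
After 4 (thin lens f=52): x=626/185 (≈3.3838) theta=59/130 (≈0.4538)
After 5 (propagate distance d=7): x=31557/4810 (≈6.5607) theta=59/130 (≈0.4538)
After 6 (thin lens f=36): x=31557/4810 (≈6.5607) theta=15677/57720 (≈0.2716)
After 7 (propagate distance d=48 (to screen)): x=18853/962 (≈19.5977) theta=15677/57720 (≈0.2716)
|theta_initial|=0.4000 |theta_final|=15677/57720 (≈0.2716) -> not increased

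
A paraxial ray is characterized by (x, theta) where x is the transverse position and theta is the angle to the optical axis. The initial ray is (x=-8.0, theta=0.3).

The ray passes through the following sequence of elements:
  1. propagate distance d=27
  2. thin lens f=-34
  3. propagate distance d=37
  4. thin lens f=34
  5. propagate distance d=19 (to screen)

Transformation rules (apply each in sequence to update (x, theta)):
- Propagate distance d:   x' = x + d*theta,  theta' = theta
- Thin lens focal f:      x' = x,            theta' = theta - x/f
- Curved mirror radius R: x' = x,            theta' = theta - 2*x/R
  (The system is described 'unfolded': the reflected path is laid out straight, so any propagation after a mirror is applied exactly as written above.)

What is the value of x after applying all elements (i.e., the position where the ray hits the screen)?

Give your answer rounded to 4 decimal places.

Initial: x=-8.0000 theta=0.3000
After 1 (propagate distance d=27): x=0.1000 theta=0.3000
After 2 (thin lens f=-34): x=0.1000 theta=103/340 (≈0.3029)
After 3 (propagate distance d=37): x=769/68 (≈11.3088) theta=103/340 (≈0.3029)
After 4 (thin lens f=34): x=769/68 (≈11.3088) theta=-343/11560 (≈-0.0297)
After 5 (propagate distance d=19 (to screen)): x=124213/11560 (≈10.7451) theta=-343/11560 (≈-0.0297)
Rounded to 4 decimal places: x = 10.7451

Answer: 10.7451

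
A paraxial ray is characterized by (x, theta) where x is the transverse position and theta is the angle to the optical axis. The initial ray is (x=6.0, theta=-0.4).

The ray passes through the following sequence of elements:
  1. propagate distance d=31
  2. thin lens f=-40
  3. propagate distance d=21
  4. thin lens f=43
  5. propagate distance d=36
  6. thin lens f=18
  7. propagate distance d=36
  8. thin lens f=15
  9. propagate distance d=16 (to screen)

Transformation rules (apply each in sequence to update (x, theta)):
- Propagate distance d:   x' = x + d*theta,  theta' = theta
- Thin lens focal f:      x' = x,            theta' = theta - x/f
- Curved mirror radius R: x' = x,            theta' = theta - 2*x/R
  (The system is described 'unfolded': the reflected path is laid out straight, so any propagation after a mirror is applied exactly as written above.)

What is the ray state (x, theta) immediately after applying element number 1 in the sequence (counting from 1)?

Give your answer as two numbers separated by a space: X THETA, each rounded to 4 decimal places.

Initial: x=6.0000 theta=-0.4000
After 1 (propagate distance d=31): x=-6.4000 theta=-0.4000
Rounded to 4 decimal places: x = -6.4000, theta = -0.4000

Answer: -6.4000 -0.4000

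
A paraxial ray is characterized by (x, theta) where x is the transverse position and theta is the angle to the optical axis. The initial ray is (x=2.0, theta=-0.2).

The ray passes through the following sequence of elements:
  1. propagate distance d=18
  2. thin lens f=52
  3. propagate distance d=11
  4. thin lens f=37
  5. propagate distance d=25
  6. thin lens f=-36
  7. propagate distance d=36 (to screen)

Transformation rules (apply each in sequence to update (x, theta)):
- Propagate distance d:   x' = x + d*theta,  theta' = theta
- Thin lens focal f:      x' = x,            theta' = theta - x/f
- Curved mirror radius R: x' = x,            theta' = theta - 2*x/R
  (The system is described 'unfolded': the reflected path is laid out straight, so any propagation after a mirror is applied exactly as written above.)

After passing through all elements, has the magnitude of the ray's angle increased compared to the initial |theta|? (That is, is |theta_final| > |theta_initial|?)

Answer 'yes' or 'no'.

Answer: yes

Derivation:
Initial: x=2.0000 theta=-0.2000
After 1 (propagate distance d=18): x=-1.6000 theta=-0.2000
After 2 (thin lens f=52): x=-1.6000 theta=-11/65 (≈-0.1692)
After 3 (propagate distance d=11): x=-45/13 (≈-3.4615) theta=-11/65 (≈-0.1692)
After 4 (thin lens f=37): x=-45/13 (≈-3.4615) theta=-14/185 (≈-0.0757)
After 5 (propagate distance d=25): x=-2575/481 (≈-5.3534) theta=-14/185 (≈-0.0757)
After 6 (thin lens f=-36): x=-2575/481 (≈-5.3534) theta=-19427/86580 (≈-0.2244)
After 7 (propagate distance d=36 (to screen)): x=-32302/2405 (≈-13.4312) theta=-19427/86580 (≈-0.2244)
|theta_initial|=0.2000 |theta_final|=19427/86580 (≈0.2244) -> increased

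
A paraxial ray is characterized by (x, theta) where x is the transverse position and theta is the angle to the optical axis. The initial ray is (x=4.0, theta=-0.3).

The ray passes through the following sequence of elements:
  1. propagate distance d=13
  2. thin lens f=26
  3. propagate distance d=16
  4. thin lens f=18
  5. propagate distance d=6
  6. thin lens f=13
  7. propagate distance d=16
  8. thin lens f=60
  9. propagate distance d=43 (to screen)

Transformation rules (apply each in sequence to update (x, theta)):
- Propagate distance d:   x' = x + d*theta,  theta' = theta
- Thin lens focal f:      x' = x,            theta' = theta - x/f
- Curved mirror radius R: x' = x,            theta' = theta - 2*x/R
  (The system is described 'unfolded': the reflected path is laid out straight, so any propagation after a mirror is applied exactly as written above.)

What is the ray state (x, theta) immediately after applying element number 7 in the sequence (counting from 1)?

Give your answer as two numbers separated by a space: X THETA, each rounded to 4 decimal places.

Initial: x=4.0000 theta=-0.3000
After 1 (propagate distance d=13): x=0.1000 theta=-0.3000
After 2 (thin lens f=26): x=0.1000 theta=-79/260 (≈-0.3038)
After 3 (propagate distance d=16): x=-619/130 (≈-4.7615) theta=-79/260 (≈-0.3038)
After 4 (thin lens f=18): x=-619/130 (≈-4.7615) theta=-23/585 (≈-0.0393)
After 5 (propagate distance d=6): x=-1949/390 (≈-4.9974) theta=-23/585 (≈-0.0393)
After 6 (thin lens f=13): x=-1949/390 (≈-4.9974) theta=5249/15210 (≈0.3451)
After 7 (propagate distance d=16): x=7973/15210 (≈0.5242) theta=5249/15210 (≈0.3451)
Rounded to 4 decimal places: x = 0.5242, theta = 0.3451

Answer: 0.5242 0.3451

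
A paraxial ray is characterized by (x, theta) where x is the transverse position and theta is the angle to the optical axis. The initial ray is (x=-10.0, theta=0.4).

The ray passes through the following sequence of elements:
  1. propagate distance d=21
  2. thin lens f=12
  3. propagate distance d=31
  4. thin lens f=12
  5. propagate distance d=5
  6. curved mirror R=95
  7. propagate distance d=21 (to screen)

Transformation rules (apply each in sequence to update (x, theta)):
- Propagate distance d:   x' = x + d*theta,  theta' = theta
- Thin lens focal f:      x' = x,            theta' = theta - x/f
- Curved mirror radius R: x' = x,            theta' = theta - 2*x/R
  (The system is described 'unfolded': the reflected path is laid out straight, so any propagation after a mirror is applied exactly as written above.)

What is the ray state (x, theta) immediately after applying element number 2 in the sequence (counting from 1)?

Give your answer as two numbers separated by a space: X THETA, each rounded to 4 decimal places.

Initial: x=-10.0000 theta=0.4000
After 1 (propagate distance d=21): x=-1.6000 theta=0.4000
After 2 (thin lens f=12): x=-1.6000 theta=8/15 (≈0.5333)
Rounded to 4 decimal places: x = -1.6000, theta = 0.5333

Answer: -1.6000 0.5333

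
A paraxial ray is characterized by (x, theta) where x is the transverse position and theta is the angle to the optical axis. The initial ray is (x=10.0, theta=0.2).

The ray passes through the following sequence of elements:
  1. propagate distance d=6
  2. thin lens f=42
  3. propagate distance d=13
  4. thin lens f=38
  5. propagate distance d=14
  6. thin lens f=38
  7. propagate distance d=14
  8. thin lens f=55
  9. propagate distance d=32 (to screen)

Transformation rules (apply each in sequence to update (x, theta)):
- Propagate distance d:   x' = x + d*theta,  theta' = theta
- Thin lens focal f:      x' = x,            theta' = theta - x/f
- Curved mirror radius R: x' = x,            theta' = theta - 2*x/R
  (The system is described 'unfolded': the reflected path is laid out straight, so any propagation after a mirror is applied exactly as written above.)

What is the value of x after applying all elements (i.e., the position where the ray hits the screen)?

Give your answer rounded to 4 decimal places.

Initial: x=10.0000 theta=0.2000
After 1 (propagate distance d=6): x=11.2000 theta=0.2000
After 2 (thin lens f=42): x=11.2000 theta=-1/15 (≈-0.0667)
After 3 (propagate distance d=13): x=31/3 (≈10.3333) theta=-1/15 (≈-0.0667)
After 4 (thin lens f=38): x=31/3 (≈10.3333) theta=-193/570 (≈-0.3386)
After 5 (propagate distance d=14): x=1594/285 (≈5.5930) theta=-193/570 (≈-0.3386)
After 6 (thin lens f=38): x=1594/285 (≈5.5930) theta=-5261/10830 (≈-0.4858)
After 7 (propagate distance d=14): x=-6541/5415 (≈-1.2079) theta=-5261/10830 (≈-0.4858)
After 8 (thin lens f=55): x=-6541/5415 (≈-1.2079) theta=-92091/198550 (≈-0.4638)
After 9 (propagate distance d=32 (to screen)): x=-4780123/297825 (≈-16.0501) theta=-92091/198550 (≈-0.4638)
Rounded to 4 decimal places: x = -16.0501

Answer: -16.0501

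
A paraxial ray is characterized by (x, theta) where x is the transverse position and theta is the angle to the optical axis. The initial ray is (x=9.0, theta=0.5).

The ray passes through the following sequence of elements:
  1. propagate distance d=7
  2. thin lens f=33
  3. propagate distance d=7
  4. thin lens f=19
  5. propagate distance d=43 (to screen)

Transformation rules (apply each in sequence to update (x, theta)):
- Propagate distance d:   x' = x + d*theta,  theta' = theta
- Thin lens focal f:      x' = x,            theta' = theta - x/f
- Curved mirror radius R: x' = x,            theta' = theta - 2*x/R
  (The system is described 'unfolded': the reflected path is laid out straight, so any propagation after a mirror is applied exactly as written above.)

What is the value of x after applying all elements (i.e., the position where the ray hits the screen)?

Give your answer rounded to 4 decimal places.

Answer: -11.6491

Derivation:
Initial: x=9.0000 theta=0.5000
After 1 (propagate distance d=7): x=12.5000 theta=0.5000
After 2 (thin lens f=33): x=12.5000 theta=4/33 (≈0.1212)
After 3 (propagate distance d=7): x=881/66 (≈13.3485) theta=4/33 (≈0.1212)
After 4 (thin lens f=19): x=881/66 (≈13.3485) theta=-243/418 (≈-0.5813)
After 5 (propagate distance d=43 (to screen)): x=-664/57 (≈-11.6491) theta=-243/418 (≈-0.5813)
Rounded to 4 decimal places: x = -11.6491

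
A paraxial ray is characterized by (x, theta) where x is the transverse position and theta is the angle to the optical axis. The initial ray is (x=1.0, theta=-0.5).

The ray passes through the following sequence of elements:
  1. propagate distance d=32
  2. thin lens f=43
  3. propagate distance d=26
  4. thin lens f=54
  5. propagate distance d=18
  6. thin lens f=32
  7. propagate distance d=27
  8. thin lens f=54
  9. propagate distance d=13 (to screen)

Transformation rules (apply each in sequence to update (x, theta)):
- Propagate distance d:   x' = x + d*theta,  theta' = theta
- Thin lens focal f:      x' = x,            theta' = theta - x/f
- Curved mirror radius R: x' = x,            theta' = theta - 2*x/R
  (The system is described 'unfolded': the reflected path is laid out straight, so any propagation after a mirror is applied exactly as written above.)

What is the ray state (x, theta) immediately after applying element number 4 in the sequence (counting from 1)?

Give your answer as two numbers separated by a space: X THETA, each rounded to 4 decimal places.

Initial: x=1.0000 theta=-0.5000
After 1 (propagate distance d=32): x=-15.0000 theta=-0.5000
After 2 (thin lens f=43): x=-15.0000 theta=-13/86 (≈-0.1512)
After 3 (propagate distance d=26): x=-814/43 (≈-18.9302) theta=-13/86 (≈-0.1512)
After 4 (thin lens f=54): x=-814/43 (≈-18.9302) theta=463/2322 (≈0.1994)
Rounded to 4 decimal places: x = -18.9302, theta = 0.1994

Answer: -18.9302 0.1994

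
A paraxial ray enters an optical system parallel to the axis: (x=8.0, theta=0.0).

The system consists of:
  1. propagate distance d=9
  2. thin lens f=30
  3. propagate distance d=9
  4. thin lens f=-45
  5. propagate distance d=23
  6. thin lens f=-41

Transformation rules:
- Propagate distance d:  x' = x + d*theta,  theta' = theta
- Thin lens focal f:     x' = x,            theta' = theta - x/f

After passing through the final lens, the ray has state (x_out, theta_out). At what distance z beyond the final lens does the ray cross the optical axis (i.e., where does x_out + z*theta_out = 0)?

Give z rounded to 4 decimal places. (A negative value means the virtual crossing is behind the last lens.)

Answer: 27.2640

Derivation:
Initial: x=8.0000 theta=0.0000
After 1 (propagate distance d=9): x=8.0000 theta=0.0000
After 2 (thin lens f=30): x=8.0000 theta=-4/15 (≈-0.2667)
After 3 (propagate distance d=9): x=5.6000 theta=-4/15 (≈-0.2667)
After 4 (thin lens f=-45): x=5.6000 theta=-32/225 (≈-0.1422)
After 5 (propagate distance d=23): x=524/225 (≈2.3289) theta=-32/225 (≈-0.1422)
After 6 (thin lens f=-41): x=524/225 (≈2.3289) theta=-788/9225 (≈-0.0854)
z_focus = -x_out/theta_out = -(524/225)/(-788/9225) = 5371/197 ≈ 27.2640
Rounded to 4 decimal places: z = 27.2640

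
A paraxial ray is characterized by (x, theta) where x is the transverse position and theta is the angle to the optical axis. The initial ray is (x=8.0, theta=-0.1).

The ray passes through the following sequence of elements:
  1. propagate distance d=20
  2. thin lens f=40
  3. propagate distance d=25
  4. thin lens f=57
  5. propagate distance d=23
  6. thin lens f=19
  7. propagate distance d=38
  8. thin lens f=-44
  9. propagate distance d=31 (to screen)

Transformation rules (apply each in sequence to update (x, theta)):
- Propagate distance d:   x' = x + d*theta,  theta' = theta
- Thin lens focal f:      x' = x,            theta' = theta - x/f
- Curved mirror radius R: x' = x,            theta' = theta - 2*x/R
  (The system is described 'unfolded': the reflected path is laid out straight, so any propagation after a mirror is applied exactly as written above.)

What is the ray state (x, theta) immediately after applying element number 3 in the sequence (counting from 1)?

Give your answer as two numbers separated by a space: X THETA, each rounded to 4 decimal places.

Answer: -0.2500 -0.2500

Derivation:
Initial: x=8.0000 theta=-0.1000
After 1 (propagate distance d=20): x=6.0000 theta=-0.1000
After 2 (thin lens f=40): x=6.0000 theta=-0.2500
After 3 (propagate distance d=25): x=-0.2500 theta=-0.2500
Rounded to 4 decimal places: x = -0.2500, theta = -0.2500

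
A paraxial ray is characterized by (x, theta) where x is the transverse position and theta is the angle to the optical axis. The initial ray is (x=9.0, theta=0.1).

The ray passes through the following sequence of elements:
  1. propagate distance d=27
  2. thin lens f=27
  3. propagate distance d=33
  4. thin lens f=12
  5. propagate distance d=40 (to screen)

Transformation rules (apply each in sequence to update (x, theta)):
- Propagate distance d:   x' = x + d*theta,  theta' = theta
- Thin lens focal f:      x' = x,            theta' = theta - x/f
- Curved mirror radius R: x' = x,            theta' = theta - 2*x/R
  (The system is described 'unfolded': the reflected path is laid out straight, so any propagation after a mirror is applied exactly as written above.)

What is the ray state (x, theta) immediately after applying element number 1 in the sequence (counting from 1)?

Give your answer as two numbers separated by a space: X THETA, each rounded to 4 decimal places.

Answer: 11.7000 0.1000

Derivation:
Initial: x=9.0000 theta=0.1000
After 1 (propagate distance d=27): x=11.7000 theta=0.1000
Rounded to 4 decimal places: x = 11.7000, theta = 0.1000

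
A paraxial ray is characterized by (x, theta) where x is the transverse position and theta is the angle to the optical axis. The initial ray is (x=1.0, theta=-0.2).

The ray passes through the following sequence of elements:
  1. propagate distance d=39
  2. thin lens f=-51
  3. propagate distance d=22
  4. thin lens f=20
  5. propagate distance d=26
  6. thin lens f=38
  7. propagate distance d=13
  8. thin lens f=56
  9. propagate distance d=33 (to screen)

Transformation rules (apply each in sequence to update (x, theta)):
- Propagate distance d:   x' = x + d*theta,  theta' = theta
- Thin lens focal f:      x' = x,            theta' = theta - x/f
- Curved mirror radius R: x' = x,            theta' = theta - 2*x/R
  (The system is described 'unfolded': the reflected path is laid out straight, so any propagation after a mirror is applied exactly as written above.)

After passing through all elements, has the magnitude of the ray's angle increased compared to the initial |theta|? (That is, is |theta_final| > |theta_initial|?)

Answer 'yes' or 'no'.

Initial: x=1.0000 theta=-0.2000
After 1 (propagate distance d=39): x=-6.8000 theta=-0.2000
After 2 (thin lens f=-51): x=-6.8000 theta=-1/3 (≈-0.3333)
After 3 (propagate distance d=22): x=-212/15 (≈-14.1333) theta=-1/3 (≈-0.3333)
After 4 (thin lens f=20): x=-212/15 (≈-14.1333) theta=28/75 (≈0.3733)
After 5 (propagate distance d=26): x=-332/75 (≈-4.4267) theta=28/75 (≈0.3733)
After 6 (thin lens f=38): x=-332/75 (≈-4.4267) theta=698/1425 (≈0.4898)
After 7 (propagate distance d=13): x=922/475 (≈1.9411) theta=698/1425 (≈0.4898)
After 8 (thin lens f=56): x=922/475 (≈1.9411) theta=18161/39900 (≈0.4552)
After 9 (propagate distance d=33 (to screen)): x=11873/700 (≈16.9614) theta=18161/39900 (≈0.4552)
|theta_initial|=0.2000 |theta_final|=18161/39900 (≈0.4552) -> increased

Answer: yes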